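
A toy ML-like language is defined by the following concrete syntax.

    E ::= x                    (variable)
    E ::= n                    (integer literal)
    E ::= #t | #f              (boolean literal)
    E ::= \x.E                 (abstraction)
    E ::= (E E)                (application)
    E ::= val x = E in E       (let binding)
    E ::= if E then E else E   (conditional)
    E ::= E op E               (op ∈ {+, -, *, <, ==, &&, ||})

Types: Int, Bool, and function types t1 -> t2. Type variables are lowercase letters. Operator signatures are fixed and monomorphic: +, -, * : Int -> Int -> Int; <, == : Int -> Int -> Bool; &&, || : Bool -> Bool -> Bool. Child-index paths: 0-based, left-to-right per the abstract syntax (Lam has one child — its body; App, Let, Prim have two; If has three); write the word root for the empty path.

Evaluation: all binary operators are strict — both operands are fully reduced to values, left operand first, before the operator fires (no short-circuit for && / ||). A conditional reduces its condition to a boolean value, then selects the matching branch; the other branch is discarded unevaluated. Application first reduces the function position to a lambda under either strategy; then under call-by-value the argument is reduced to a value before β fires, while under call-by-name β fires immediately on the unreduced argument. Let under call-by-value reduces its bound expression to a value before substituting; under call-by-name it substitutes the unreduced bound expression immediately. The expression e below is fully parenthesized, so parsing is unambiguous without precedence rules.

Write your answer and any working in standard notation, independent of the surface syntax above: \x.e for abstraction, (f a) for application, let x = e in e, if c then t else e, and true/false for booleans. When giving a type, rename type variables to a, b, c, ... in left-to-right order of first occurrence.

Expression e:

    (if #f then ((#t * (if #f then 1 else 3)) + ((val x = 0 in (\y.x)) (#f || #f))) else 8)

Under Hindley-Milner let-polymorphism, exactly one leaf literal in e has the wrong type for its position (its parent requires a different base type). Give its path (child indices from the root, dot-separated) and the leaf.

Derivation:
  unify Bool ~ Bool
  unify Bool ~ Int
  FAIL: mismatch Bool ~ Int

Answer: 1.0.0 : true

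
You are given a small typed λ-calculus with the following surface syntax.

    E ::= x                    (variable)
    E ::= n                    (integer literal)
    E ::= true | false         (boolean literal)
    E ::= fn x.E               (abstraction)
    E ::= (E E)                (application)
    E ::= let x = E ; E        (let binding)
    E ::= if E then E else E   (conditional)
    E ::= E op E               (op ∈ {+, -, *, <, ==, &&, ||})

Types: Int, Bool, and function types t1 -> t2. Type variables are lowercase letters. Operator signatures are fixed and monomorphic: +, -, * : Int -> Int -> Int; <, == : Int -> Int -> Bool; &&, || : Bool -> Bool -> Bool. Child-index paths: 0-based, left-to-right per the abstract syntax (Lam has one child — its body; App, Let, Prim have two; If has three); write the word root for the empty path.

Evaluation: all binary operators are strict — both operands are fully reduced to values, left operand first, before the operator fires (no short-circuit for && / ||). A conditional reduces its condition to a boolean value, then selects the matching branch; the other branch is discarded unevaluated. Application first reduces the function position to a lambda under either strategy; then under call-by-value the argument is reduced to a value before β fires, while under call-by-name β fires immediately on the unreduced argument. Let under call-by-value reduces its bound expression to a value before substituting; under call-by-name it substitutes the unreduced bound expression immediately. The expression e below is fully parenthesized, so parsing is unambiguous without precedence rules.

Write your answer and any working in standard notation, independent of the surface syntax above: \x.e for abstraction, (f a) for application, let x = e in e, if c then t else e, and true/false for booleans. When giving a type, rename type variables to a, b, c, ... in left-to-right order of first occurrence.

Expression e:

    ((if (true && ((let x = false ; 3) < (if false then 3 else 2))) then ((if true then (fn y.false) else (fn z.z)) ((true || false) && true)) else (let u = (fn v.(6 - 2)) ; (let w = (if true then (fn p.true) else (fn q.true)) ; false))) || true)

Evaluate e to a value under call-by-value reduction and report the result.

Answer: true

Derivation:
step 0: ((if (true && ((let x = false in 3) < (if false then 3 else 2))) then ((if true then (\y.false) else (\z.z)) ((true || false) && true)) else (let u = (\v.(6 - 2)) in (let w = (if true then (\p.true) else (\q.true)) in false))) || true)
step 1: [let@0.0.1.0] ((if (true && (3 < (if false then 3 else 2))) then ((if true then (\y.false) else (\z.z)) ((true || false) && true)) else (let u = (\v.(6 - 2)) in (let w = (if true then (\p.true) else (\q.true)) in false))) || true)
step 2: [if@0.0.1.1] ((if (true && (3 < 2)) then ((if true then (\y.false) else (\z.z)) ((true || false) && true)) else (let u = (\v.(6 - 2)) in (let w = (if true then (\p.true) else (\q.true)) in false))) || true)
step 3: [delta@0.0.1] ((if (true && false) then ((if true then (\y.false) else (\z.z)) ((true || false) && true)) else (let u = (\v.(6 - 2)) in (let w = (if true then (\p.true) else (\q.true)) in false))) || true)
step 4: [delta@0.0] ((if false then ((if true then (\y.false) else (\z.z)) ((true || false) && true)) else (let u = (\v.(6 - 2)) in (let w = (if true then (\p.true) else (\q.true)) in false))) || true)
step 5: [if@0] ((let u = (\v.(6 - 2)) in (let w = (if true then (\p.true) else (\q.true)) in false)) || true)
step 6: [let@0] ((let w = (if true then (\p.true) else (\q.true)) in false) || true)
step 7: [if@0.0] ((let w = (\p.true) in false) || true)
step 8: [let@0] (false || true)
step 9: [delta@root] true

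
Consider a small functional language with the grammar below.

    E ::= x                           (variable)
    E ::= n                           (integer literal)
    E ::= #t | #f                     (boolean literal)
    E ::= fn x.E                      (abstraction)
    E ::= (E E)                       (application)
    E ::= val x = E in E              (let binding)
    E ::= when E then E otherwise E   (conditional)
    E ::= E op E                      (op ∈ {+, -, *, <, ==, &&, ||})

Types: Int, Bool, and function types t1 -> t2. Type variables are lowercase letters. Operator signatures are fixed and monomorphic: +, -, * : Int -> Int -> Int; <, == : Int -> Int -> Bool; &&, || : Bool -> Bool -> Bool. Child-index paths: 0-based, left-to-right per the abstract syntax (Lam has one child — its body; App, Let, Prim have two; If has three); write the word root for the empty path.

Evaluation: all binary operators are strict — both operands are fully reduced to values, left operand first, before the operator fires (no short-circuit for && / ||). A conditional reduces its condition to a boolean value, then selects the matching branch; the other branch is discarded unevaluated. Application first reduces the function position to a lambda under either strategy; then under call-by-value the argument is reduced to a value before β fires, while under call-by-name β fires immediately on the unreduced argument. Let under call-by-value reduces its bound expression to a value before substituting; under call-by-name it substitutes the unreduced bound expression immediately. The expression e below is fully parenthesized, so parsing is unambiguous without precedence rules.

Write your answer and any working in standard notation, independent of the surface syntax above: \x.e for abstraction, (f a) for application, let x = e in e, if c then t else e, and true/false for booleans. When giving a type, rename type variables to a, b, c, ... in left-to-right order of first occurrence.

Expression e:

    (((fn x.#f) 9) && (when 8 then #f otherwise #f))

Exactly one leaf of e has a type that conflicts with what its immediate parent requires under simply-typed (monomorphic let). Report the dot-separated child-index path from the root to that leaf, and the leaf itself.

Working:
\x._ : a -> Bool
  unify a -> Bool ~ Int -> b
  unify a ~ Int
  unify Bool ~ b
_ _ : Bool
  unify Bool ~ Bool
  unify Int ~ Bool
  FAIL: mismatch Int ~ Bool

Answer: 1.0 : 8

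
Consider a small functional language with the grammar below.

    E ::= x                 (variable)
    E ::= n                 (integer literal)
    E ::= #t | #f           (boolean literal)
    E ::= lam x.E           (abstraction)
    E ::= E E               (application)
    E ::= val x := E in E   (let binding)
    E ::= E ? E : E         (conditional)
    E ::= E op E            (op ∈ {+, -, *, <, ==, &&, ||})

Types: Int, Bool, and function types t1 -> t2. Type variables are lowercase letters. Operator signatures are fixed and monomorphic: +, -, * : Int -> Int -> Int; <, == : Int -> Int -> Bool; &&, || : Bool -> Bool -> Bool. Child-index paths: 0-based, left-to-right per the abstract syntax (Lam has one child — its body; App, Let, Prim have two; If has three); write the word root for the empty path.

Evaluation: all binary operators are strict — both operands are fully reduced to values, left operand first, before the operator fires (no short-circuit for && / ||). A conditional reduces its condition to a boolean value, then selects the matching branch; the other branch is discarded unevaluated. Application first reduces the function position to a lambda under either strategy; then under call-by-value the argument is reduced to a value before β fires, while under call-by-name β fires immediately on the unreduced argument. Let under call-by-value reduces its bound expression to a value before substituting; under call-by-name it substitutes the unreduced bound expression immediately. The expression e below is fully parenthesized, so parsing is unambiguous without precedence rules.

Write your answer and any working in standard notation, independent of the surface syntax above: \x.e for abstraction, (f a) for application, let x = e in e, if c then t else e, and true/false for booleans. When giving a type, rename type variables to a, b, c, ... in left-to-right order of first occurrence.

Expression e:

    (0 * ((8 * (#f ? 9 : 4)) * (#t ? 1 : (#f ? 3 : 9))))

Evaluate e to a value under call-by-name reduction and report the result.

Answer: 0

Derivation:
step 0: (0 * ((8 * (if false then 9 else 4)) * (if true then 1 else (if false then 3 else 9))))
step 1: [if@1.0.1] (0 * ((8 * 4) * (if true then 1 else (if false then 3 else 9))))
step 2: [delta@1.0] (0 * (32 * (if true then 1 else (if false then 3 else 9))))
step 3: [if@1.1] (0 * (32 * 1))
step 4: [delta@1] (0 * 32)
step 5: [delta@root] 0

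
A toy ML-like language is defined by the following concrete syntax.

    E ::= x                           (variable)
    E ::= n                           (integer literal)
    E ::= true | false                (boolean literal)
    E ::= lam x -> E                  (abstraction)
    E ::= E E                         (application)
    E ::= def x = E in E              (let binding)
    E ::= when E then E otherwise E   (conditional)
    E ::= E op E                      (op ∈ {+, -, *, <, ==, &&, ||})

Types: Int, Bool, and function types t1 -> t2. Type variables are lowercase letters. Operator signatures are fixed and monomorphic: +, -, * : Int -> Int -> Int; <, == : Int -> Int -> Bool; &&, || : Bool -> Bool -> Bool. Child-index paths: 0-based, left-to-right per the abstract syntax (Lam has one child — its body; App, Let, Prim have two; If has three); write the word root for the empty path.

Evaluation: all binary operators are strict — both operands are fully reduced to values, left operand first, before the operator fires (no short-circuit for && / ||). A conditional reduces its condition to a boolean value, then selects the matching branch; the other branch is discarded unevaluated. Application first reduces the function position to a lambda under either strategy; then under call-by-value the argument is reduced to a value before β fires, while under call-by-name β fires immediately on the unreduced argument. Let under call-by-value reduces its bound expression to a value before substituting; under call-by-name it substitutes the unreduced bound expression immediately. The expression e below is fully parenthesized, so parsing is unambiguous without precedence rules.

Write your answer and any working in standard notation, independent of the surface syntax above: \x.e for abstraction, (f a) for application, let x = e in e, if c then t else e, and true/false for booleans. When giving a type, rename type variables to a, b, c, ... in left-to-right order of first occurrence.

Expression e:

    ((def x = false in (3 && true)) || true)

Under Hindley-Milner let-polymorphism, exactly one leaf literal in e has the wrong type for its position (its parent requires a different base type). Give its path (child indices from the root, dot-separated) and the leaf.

Answer: 0.1.0 : 3

Trace:
let x : Bool
  unify Int ~ Bool
  FAIL: mismatch Int ~ Bool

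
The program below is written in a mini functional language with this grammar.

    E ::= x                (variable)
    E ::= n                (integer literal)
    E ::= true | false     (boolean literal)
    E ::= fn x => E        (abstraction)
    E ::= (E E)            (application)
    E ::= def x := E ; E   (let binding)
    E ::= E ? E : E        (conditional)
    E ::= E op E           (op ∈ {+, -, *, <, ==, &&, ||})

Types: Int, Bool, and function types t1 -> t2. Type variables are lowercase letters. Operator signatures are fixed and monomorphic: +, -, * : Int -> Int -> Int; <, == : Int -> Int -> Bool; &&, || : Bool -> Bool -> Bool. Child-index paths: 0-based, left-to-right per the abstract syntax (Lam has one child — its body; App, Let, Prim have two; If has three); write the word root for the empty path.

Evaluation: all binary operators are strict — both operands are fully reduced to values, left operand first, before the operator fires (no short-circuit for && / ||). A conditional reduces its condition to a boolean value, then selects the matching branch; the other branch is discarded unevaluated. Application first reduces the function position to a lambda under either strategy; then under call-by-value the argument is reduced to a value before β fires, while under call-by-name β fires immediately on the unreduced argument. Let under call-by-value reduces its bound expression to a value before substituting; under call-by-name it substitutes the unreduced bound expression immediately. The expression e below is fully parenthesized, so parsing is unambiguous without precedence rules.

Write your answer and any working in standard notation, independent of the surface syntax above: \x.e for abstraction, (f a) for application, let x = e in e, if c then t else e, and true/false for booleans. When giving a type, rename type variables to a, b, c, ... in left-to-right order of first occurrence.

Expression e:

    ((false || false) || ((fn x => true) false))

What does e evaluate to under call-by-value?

Answer: true

Trace:
step 0: ((false || false) || ((\x.true) false))
step 1: [delta@0] (false || ((\x.true) false))
step 2: [beta@1] (false || true)
step 3: [delta@root] true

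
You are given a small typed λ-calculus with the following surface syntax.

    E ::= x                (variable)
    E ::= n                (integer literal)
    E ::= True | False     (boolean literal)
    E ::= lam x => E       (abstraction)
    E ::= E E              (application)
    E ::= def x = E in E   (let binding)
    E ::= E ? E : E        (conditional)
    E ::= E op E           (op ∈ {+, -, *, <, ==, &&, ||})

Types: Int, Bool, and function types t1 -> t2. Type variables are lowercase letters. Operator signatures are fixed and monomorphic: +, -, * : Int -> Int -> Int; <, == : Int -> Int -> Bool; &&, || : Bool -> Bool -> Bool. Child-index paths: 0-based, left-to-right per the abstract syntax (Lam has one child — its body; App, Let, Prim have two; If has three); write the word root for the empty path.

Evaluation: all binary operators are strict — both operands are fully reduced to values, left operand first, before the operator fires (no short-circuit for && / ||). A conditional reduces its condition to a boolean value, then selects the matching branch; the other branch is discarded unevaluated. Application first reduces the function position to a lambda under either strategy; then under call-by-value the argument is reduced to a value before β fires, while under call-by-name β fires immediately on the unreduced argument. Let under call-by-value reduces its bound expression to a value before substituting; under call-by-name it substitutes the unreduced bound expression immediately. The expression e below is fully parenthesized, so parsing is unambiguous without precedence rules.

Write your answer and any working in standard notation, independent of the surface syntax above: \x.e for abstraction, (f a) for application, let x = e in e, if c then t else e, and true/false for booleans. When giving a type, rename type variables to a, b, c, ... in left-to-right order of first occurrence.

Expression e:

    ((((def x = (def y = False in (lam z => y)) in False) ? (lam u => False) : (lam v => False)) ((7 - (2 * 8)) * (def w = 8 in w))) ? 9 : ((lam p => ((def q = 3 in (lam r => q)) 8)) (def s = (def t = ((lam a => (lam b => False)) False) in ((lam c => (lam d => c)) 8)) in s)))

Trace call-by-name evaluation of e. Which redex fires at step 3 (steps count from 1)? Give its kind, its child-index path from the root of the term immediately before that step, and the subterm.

Answer: beta at 0 : ((\v.false) ((7 - (2 * 8)) * (let w = 8 in w)))

Working:
step 0: (if ((if (let x = (let y = false in (\z.y)) in false) then (\u.false) else (\v.false)) ((7 - (2 * 8)) * (let w = 8 in w))) then 9 else ((\p.((let q = 3 in (\r.q)) 8)) (let s = (let t = ((\a.(\b.false)) false) in ((\c.(\d.c)) 8)) in s)))
step 1: [let@0.0.0] (if ((if false then (\u.false) else (\v.false)) ((7 - (2 * 8)) * (let w = 8 in w))) then 9 else ((\p.((let q = 3 in (\r.q)) 8)) (let s = (let t = ((\a.(\b.false)) false) in ((\c.(\d.c)) 8)) in s)))
step 2: [if@0.0] (if ((\v.false) ((7 - (2 * 8)) * (let w = 8 in w))) then 9 else ((\p.((let q = 3 in (\r.q)) 8)) (let s = (let t = ((\a.(\b.false)) false) in ((\c.(\d.c)) 8)) in s)))
step 3: [beta@0] (if false then 9 else ((\p.((let q = 3 in (\r.q)) 8)) (let s = (let t = ((\a.(\b.false)) false) in ((\c.(\d.c)) 8)) in s)))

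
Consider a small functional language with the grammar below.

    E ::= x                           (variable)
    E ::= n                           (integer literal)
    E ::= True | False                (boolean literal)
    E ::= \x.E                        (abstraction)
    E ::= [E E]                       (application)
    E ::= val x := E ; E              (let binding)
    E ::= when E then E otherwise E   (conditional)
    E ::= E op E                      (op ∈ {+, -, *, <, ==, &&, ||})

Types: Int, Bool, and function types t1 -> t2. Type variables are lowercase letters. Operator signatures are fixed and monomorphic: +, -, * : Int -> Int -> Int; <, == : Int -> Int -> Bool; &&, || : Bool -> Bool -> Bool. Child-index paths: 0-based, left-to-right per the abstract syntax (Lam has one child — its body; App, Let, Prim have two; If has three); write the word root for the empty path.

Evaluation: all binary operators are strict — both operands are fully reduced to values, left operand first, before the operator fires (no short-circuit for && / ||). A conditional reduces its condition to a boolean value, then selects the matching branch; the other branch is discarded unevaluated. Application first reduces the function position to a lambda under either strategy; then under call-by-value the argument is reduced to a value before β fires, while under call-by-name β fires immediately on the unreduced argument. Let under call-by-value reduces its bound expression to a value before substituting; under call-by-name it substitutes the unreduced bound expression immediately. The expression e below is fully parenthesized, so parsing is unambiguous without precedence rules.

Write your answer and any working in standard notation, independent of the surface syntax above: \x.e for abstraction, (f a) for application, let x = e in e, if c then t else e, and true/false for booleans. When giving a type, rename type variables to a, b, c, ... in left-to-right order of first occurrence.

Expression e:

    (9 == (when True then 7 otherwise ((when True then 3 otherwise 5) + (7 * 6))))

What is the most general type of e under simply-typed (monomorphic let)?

Trace:
  unify Int ~ Int
  unify Bool ~ Bool
  unify Bool ~ Bool
  unify Int ~ Int
  unify Int ~ Int
  unify Int ~ Int
  unify Int ~ Int
  unify Int ~ Int
  unify Int ~ Int
  unify Int ~ Int

Answer: Bool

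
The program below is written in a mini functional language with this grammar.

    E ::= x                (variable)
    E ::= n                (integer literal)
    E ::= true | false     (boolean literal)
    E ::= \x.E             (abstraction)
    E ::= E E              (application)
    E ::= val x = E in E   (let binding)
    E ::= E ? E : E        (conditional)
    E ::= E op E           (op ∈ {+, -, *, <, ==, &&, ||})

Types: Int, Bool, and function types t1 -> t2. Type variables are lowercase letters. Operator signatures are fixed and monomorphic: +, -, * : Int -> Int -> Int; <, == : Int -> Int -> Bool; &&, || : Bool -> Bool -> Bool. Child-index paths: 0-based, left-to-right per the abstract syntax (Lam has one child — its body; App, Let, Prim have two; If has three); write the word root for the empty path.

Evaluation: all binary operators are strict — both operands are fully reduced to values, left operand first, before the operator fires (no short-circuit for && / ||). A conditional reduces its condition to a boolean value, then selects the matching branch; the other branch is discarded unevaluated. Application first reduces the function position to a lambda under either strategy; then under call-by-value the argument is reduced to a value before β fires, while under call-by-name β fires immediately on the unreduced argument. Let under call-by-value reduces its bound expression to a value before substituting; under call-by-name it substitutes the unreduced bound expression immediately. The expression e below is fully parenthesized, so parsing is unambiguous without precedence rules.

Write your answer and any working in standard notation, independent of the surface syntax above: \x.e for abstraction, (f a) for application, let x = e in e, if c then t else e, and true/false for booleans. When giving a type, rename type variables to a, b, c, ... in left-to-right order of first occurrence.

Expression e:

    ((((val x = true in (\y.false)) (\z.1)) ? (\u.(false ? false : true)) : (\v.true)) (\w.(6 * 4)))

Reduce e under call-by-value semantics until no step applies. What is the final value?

Working:
step 0: ((if ((let x = true in (\y.false)) (\z.1)) then (\u.(if false then false else true)) else (\v.true)) (\w.(6 * 4)))
step 1: [let@0.0.0] ((if ((\y.false) (\z.1)) then (\u.(if false then false else true)) else (\v.true)) (\w.(6 * 4)))
step 2: [beta@0.0] ((if false then (\u.(if false then false else true)) else (\v.true)) (\w.(6 * 4)))
step 3: [if@0] ((\v.true) (\w.(6 * 4)))
step 4: [beta@root] true

Answer: true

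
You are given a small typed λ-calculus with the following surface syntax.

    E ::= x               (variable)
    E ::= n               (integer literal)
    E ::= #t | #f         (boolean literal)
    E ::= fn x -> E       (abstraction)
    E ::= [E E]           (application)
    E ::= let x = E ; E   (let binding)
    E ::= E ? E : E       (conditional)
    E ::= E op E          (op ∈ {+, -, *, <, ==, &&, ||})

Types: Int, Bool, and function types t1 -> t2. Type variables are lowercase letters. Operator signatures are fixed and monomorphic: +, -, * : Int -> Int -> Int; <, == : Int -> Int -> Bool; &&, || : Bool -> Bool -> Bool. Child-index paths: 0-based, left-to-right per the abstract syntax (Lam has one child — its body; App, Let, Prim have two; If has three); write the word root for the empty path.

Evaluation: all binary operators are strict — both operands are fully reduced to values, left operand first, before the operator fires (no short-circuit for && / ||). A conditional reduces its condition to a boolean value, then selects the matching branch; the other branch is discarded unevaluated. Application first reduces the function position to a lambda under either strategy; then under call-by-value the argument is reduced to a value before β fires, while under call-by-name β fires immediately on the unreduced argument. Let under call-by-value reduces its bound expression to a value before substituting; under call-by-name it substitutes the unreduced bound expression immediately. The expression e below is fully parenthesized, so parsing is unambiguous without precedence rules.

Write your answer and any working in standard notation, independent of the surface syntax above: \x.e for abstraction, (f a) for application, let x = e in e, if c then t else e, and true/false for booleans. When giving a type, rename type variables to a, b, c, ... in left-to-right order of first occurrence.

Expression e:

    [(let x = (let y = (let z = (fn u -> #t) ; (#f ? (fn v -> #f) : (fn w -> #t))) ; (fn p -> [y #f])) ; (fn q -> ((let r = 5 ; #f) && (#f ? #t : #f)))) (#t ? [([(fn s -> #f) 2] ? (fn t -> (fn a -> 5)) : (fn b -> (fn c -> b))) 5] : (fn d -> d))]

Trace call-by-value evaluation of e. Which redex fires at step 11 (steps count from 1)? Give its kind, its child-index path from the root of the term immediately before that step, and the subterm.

Answer: if at 1 : (if false then true else false)

Working:
step 0: ((let x = (let y = (let z = (\u.true) in (if false then (\v.false) else (\w.true))) in (\p.(y false))) in (\q.((let r = 5 in false) && (if false then true else false)))) (if true then ((if ((\s.false) 2) then (\t.(\a.5)) else (\b.(\c.b))) 5) else (\d.d)))
step 1: [let@0.0.0] ((let x = (let y = (if false then (\v.false) else (\w.true)) in (\p.(y false))) in (\q.((let r = 5 in false) && (if false then true else false)))) (if true then ((if ((\s.false) 2) then (\t.(\a.5)) else (\b.(\c.b))) 5) else (\d.d)))
step 2: [if@0.0.0] ((let x = (let y = (\w.true) in (\p.(y false))) in (\q.((let r = 5 in false) && (if false then true else false)))) (if true then ((if ((\s.false) 2) then (\t.(\a.5)) else (\b.(\c.b))) 5) else (\d.d)))
step 3: [let@0.0] ((let x = (\p.((\w.true) false)) in (\q.((let r = 5 in false) && (if false then true else false)))) (if true then ((if ((\s.false) 2) then (\t.(\a.5)) else (\b.(\c.b))) 5) else (\d.d)))
step 4: [let@0] ((\q.((let r = 5 in false) && (if false then true else false))) (if true then ((if ((\s.false) 2) then (\t.(\a.5)) else (\b.(\c.b))) 5) else (\d.d)))
step 5: [if@1] ((\q.((let r = 5 in false) && (if false then true else false))) ((if ((\s.false) 2) then (\t.(\a.5)) else (\b.(\c.b))) 5))
step 6: [beta@1.0.0] ((\q.((let r = 5 in false) && (if false then true else false))) ((if false then (\t.(\a.5)) else (\b.(\c.b))) 5))
step 7: [if@1.0] ((\q.((let r = 5 in false) && (if false then true else false))) ((\b.(\c.b)) 5))
step 8: [beta@1] ((\q.((let r = 5 in false) && (if false then true else false))) (\c.5))
step 9: [beta@root] ((let r = 5 in false) && (if false then true else false))
step 10: [let@0] (false && (if false then true else false))
step 11: [if@1] (false && false)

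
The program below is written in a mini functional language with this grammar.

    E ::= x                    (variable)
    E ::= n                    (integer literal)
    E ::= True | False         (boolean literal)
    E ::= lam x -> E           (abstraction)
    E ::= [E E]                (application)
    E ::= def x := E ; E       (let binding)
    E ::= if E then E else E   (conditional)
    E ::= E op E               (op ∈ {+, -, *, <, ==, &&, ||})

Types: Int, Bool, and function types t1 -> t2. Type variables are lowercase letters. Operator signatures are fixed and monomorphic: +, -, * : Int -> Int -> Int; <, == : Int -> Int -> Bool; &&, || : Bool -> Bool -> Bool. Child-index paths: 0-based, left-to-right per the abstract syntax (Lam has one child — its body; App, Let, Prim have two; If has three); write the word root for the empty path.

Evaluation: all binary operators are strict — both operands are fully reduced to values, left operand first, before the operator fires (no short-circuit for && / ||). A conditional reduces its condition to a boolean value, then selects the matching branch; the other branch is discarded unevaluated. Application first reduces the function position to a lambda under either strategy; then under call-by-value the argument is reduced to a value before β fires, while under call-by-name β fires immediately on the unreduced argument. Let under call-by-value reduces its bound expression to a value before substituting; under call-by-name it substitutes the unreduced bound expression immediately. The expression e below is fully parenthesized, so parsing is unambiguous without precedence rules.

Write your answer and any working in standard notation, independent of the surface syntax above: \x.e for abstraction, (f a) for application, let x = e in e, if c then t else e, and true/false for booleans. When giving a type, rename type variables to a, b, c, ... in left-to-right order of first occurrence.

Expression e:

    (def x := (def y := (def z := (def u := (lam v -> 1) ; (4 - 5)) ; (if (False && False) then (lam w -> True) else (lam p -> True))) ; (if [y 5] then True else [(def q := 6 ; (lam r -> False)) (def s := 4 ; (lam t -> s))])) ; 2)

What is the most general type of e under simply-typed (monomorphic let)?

Trace:
\v._ : a -> Int
let u : a -> Int
  unify Int ~ Int
  unify Int ~ Int
let z : Int
  unify Bool ~ Bool
  unify Bool ~ Bool
  unify Bool ~ Bool
\w._ : b -> Bool
\p._ : c -> Bool
  unify b -> Bool ~ c -> Bool
  unify b ~ c
  unify Bool ~ Bool
let y : c -> Bool
y : c -> Bool
  unify c -> Bool ~ Int -> d
  unify c ~ Int
  unify Bool ~ d
_ _ : Bool
  unify Bool ~ Bool
let q : Int
\r._ : e -> Bool
let s : Int
s : Int
\t._ : f -> Int
  unify e -> Bool ~ (f -> Int) -> g
  unify e ~ f -> Int
  unify Bool ~ g
_ _ : Bool
  unify Bool ~ Bool
let x : Bool

Answer: Int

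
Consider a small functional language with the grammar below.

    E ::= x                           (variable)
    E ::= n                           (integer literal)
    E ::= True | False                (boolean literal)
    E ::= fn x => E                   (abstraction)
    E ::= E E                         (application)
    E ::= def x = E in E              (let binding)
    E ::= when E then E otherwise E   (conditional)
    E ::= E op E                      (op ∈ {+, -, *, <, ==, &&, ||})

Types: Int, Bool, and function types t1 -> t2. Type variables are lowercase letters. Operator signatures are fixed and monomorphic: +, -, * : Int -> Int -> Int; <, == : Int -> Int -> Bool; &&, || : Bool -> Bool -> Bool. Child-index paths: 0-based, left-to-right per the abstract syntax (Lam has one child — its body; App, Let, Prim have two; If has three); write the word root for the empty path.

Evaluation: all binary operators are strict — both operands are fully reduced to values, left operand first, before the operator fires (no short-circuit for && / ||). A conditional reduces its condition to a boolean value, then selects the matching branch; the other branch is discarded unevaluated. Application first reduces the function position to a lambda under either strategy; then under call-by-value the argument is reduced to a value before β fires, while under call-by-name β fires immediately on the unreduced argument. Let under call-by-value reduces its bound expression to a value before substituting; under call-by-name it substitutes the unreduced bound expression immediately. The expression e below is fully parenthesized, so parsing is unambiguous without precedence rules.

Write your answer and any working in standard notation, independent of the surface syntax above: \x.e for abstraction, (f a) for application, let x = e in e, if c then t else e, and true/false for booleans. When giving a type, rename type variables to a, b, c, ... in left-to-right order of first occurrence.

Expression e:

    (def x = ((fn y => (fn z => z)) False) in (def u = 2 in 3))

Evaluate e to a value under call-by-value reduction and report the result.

Answer: 3

Working:
step 0: (let x = ((\y.(\z.z)) false) in (let u = 2 in 3))
step 1: [beta@0] (let x = (\z.z) in (let u = 2 in 3))
step 2: [let@root] (let u = 2 in 3)
step 3: [let@root] 3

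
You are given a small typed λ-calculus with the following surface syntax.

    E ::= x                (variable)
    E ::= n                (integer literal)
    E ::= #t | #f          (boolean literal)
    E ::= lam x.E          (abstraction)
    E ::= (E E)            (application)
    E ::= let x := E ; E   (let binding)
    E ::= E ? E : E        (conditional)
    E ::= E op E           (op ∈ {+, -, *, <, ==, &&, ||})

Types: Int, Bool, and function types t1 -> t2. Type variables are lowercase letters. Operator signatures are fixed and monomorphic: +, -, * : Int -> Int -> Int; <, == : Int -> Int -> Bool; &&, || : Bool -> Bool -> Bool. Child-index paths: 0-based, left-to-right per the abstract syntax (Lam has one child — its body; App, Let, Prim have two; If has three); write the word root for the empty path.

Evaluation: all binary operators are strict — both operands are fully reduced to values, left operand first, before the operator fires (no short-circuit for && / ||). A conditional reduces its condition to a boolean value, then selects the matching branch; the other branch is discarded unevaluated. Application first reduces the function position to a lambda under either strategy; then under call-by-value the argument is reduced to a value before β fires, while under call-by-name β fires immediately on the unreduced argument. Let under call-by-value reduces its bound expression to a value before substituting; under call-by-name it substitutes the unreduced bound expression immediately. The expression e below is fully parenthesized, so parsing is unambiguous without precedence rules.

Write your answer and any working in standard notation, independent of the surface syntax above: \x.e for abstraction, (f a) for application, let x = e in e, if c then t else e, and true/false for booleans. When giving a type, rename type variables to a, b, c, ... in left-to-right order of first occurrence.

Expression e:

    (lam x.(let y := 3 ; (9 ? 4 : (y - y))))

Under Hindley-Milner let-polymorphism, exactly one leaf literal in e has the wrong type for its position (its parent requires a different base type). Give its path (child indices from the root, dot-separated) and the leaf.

Derivation:
let y : Int
  unify Int ~ Bool
  FAIL: mismatch Int ~ Bool

Answer: 0.1.0 : 9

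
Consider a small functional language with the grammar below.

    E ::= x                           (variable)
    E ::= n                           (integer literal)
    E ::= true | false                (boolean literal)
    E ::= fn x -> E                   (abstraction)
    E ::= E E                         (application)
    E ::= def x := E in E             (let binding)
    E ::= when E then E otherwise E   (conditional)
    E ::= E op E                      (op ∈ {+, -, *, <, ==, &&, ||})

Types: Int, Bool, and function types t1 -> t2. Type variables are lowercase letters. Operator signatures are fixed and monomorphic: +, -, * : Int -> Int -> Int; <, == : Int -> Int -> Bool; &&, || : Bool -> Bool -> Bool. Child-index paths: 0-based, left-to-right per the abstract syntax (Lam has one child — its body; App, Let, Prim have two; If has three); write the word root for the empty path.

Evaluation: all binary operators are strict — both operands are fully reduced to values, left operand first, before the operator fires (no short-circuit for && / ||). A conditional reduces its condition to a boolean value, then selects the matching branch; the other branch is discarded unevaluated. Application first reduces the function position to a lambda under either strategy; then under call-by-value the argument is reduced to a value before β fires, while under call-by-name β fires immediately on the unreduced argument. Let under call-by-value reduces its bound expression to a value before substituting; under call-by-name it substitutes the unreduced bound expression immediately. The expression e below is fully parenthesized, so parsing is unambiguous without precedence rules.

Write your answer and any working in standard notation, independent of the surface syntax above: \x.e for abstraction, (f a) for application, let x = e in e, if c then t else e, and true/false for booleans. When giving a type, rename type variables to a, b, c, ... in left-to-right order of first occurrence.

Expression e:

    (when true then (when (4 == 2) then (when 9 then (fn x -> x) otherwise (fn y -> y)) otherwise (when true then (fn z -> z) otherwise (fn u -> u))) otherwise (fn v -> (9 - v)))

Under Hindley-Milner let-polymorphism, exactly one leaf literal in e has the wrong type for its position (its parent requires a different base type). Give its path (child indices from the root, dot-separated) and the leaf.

Answer: 1.1.0 : 9

Working:
  unify Bool ~ Bool
  unify Int ~ Int
  unify Int ~ Int
  unify Bool ~ Bool
  unify Int ~ Bool
  FAIL: mismatch Int ~ Bool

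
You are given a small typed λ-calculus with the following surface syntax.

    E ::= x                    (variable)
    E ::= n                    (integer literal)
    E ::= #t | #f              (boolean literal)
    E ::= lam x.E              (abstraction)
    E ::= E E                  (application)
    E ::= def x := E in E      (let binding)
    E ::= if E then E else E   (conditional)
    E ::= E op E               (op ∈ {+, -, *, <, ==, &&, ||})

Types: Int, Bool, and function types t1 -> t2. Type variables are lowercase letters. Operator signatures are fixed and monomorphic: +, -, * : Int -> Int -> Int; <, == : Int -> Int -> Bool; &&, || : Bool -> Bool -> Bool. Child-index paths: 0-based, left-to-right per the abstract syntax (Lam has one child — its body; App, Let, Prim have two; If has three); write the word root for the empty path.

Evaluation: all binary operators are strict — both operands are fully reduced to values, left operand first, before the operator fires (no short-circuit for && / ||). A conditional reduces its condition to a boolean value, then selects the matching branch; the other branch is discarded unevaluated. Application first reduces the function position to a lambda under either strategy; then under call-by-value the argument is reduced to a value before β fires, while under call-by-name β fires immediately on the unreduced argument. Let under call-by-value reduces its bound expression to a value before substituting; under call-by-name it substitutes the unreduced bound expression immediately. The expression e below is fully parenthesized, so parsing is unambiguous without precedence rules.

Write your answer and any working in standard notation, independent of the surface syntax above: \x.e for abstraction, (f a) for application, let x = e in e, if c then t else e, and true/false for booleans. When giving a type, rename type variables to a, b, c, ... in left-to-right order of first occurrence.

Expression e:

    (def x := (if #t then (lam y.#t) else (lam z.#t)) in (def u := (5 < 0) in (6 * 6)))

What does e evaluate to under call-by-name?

Answer: 36

Trace:
step 0: (let x = (if true then (\y.true) else (\z.true)) in (let u = (5 < 0) in (6 * 6)))
step 1: [let@root] (let u = (5 < 0) in (6 * 6))
step 2: [let@root] (6 * 6)
step 3: [delta@root] 36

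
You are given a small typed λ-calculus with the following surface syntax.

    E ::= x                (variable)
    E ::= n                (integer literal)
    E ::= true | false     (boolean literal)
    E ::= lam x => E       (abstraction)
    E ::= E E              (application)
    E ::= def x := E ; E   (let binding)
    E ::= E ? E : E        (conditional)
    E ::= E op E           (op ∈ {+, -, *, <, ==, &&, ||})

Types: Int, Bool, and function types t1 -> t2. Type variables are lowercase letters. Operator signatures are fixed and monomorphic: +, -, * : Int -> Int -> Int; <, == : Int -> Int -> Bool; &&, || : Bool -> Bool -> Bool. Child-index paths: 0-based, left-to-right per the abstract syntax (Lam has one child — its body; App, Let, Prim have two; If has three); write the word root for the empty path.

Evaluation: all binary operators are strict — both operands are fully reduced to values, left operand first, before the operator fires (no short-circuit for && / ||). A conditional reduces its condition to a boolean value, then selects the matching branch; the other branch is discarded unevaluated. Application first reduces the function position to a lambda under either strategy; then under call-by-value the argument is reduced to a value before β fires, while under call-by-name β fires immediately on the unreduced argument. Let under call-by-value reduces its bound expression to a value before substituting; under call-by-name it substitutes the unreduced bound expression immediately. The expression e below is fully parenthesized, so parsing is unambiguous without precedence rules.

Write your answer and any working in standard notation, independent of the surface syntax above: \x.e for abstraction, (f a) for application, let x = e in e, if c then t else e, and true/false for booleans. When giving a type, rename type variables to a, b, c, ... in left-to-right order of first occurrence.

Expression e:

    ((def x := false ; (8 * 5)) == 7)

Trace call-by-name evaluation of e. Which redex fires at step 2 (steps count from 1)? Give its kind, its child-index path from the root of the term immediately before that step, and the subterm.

Derivation:
step 0: ((let x = false in (8 * 5)) == 7)
step 1: [let@0] ((8 * 5) == 7)
step 2: [delta@0] (40 == 7)

Answer: delta at 0 : (8 * 5)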